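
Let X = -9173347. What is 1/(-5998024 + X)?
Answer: -1/15171371 ≈ -6.5914e-8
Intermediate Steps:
1/(-5998024 + X) = 1/(-5998024 - 9173347) = 1/(-15171371) = -1/15171371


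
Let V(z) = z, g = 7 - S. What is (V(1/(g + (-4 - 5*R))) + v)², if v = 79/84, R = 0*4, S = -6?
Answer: 70225/63504 ≈ 1.1058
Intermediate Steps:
R = 0
g = 13 (g = 7 - 1*(-6) = 7 + 6 = 13)
v = 79/84 (v = 79*(1/84) = 79/84 ≈ 0.94048)
(V(1/(g + (-4 - 5*R))) + v)² = (1/(13 + (-4 - 5*0)) + 79/84)² = (1/(13 + (-4 + 0)) + 79/84)² = (1/(13 - 4) + 79/84)² = (1/9 + 79/84)² = (⅑ + 79/84)² = (265/252)² = 70225/63504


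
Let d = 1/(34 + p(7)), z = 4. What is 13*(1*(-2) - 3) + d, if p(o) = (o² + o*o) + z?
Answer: -8839/136 ≈ -64.993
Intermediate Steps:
p(o) = 4 + 2*o² (p(o) = (o² + o*o) + 4 = (o² + o²) + 4 = 2*o² + 4 = 4 + 2*o²)
d = 1/136 (d = 1/(34 + (4 + 2*7²)) = 1/(34 + (4 + 2*49)) = 1/(34 + (4 + 98)) = 1/(34 + 102) = 1/136 ≈ 0.0073529)
13*(1*(-2) - 3) + d = 13*(1*(-2) - 3) + 1/136 = 13*(-2 - 3) + 1/136 = 13*(-5) + 1/136 = -65 + 1/136 = -8839/136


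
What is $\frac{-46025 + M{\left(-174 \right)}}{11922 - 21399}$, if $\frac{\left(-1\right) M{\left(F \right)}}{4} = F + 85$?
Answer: $\frac{1171}{243} \approx 4.8189$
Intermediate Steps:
$M{\left(F \right)} = -340 - 4 F$ ($M{\left(F \right)} = - 4 \left(F + 85\right) = - 4 \left(85 + F\right) = -340 - 4 F$)
$\frac{-46025 + M{\left(-174 \right)}}{11922 - 21399} = \frac{-46025 - -356}{11922 - 21399} = \frac{-46025 + \left(-340 + 696\right)}{-9477} = \left(-46025 + 356\right) \left(- \frac{1}{9477}\right) = \left(-45669\right) \left(- \frac{1}{9477}\right) = \frac{1171}{243}$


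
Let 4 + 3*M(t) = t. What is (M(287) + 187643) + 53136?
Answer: 722620/3 ≈ 2.4087e+5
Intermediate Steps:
M(t) = -4/3 + t/3
(M(287) + 187643) + 53136 = ((-4/3 + (⅓)*287) + 187643) + 53136 = ((-4/3 + 287/3) + 187643) + 53136 = (283/3 + 187643) + 53136 = 563212/3 + 53136 = 722620/3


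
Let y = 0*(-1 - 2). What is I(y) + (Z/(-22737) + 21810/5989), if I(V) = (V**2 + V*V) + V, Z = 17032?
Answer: 7431874/2569281 ≈ 2.8926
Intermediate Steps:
y = 0 (y = 0*(-3) = 0)
I(V) = V + 2*V**2 (I(V) = (V**2 + V**2) + V = 2*V**2 + V = V + 2*V**2)
I(y) + (Z/(-22737) + 21810/5989) = 0*(1 + 2*0) + (17032/(-22737) + 21810/5989) = 0*(1 + 0) + (17032*(-1/22737) + 21810*(1/5989)) = 0*1 + (-17032/22737 + 21810/5989) = 0 + 7431874/2569281 = 7431874/2569281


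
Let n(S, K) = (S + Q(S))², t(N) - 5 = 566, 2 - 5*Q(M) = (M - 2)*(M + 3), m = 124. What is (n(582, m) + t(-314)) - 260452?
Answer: 113150389519/25 ≈ 4.5260e+9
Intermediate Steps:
Q(M) = ⅖ - (-2 + M)*(3 + M)/5 (Q(M) = ⅖ - (M - 2)*(M + 3)/5 = ⅖ - (-2 + M)*(3 + M)/5)
t(N) = 571 (t(N) = 5 + 566 = 571)
n(S, K) = (8/5 - S²/5 + 4*S/5)² (n(S, K) = (S + (8/5 - S/5 - S²/5))² = (8/5 - S²/5 + 4*S/5)²)
(n(582, m) + t(-314)) - 260452 = ((8 - 1*582² + 4*582)²/25 + 571) - 260452 = ((8 - 1*338724 + 2328)²/25 + 571) - 260452 = ((8 - 338724 + 2328)²/25 + 571) - 260452 = ((1/25)*(-336388)² + 571) - 260452 = ((1/25)*113156886544 + 571) - 260452 = (113156886544/25 + 571) - 260452 = 113156900819/25 - 260452 = 113150389519/25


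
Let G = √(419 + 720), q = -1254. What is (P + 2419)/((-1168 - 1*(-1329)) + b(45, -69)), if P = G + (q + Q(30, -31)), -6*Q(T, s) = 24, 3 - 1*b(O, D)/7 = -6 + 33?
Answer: -1161/7 - √1139/7 ≈ -170.68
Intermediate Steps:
b(O, D) = -168 (b(O, D) = 21 - 7*(-6 + 33) = 21 - 7*27 = 21 - 189 = -168)
Q(T, s) = -4 (Q(T, s) = -⅙*24 = -4)
G = √1139 ≈ 33.749
P = -1258 + √1139 (P = √1139 + (-1254 - 4) = √1139 - 1258 = -1258 + √1139 ≈ -1224.3)
(P + 2419)/((-1168 - 1*(-1329)) + b(45, -69)) = ((-1258 + √1139) + 2419)/((-1168 - 1*(-1329)) - 168) = (1161 + √1139)/((-1168 + 1329) - 168) = (1161 + √1139)/(161 - 168) = (1161 + √1139)/(-7) = (1161 + √1139)*(-⅐) = -1161/7 - √1139/7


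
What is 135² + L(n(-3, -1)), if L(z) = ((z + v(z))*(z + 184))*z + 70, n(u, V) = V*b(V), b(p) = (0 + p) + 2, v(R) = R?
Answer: 18661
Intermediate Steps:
b(p) = 2 + p (b(p) = p + 2 = 2 + p)
n(u, V) = V*(2 + V)
L(z) = 70 + 2*z²*(184 + z) (L(z) = ((z + z)*(z + 184))*z + 70 = ((2*z)*(184 + z))*z + 70 = (2*z*(184 + z))*z + 70 = 2*z²*(184 + z) + 70 = 70 + 2*z²*(184 + z))
135² + L(n(-3, -1)) = 135² + (70 + 2*(-(2 - 1))³ + 368*(-(2 - 1))²) = 18225 + (70 + 2*(-1*1)³ + 368*(-1*1)²) = 18225 + (70 + 2*(-1)³ + 368*(-1)²) = 18225 + (70 + 2*(-1) + 368*1) = 18225 + (70 - 2 + 368) = 18225 + 436 = 18661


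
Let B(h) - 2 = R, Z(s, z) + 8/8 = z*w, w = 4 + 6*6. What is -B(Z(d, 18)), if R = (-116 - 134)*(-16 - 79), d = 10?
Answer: -23752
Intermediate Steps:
w = 40 (w = 4 + 36 = 40)
R = 23750 (R = -250*(-95) = 23750)
Z(s, z) = -1 + 40*z (Z(s, z) = -1 + z*40 = -1 + 40*z)
B(h) = 23752 (B(h) = 2 + 23750 = 23752)
-B(Z(d, 18)) = -1*23752 = -23752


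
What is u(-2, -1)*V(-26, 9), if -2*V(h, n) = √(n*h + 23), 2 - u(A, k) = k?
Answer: -3*I*√211/2 ≈ -21.789*I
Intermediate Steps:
u(A, k) = 2 - k
V(h, n) = -√(23 + h*n)/2 (V(h, n) = -√(n*h + 23)/2 = -√(h*n + 23)/2 = -√(23 + h*n)/2)
u(-2, -1)*V(-26, 9) = (2 - 1*(-1))*(-√(23 - 26*9)/2) = (2 + 1)*(-√(23 - 234)/2) = 3*(-I*√211/2) = -3*I*√211/2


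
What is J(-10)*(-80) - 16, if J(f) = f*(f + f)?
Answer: -16016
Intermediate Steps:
J(f) = 2*f**2 (J(f) = f*(2*f) = 2*f**2)
J(-10)*(-80) - 16 = (2*(-10)**2)*(-80) - 16 = (2*100)*(-80) - 16 = 200*(-80) - 16 = -16000 - 16 = -16016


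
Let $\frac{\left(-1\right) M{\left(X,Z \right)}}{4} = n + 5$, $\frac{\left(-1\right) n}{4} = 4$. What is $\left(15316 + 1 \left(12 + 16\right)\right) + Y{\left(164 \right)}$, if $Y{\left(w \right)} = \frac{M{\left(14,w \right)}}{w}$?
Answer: $\frac{629115}{41} \approx 15344.0$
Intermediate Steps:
$n = -16$ ($n = \left(-4\right) 4 = -16$)
$M{\left(X,Z \right)} = 44$ ($M{\left(X,Z \right)} = - 4 \left(-16 + 5\right) = \left(-4\right) \left(-11\right) = 44$)
$Y{\left(w \right)} = \frac{44}{w}$
$\left(15316 + 1 \left(12 + 16\right)\right) + Y{\left(164 \right)} = \left(15316 + 1 \left(12 + 16\right)\right) + \frac{44}{164} = \left(15316 + 1 \cdot 28\right) + 44 \cdot \frac{1}{164} = \left(15316 + 28\right) + \frac{11}{41} = 15344 + \frac{11}{41} = \frac{629115}{41}$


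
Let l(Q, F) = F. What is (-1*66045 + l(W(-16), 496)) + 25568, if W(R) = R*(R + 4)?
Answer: -39981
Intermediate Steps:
W(R) = R*(4 + R)
(-1*66045 + l(W(-16), 496)) + 25568 = (-1*66045 + 496) + 25568 = (-66045 + 496) + 25568 = -65549 + 25568 = -39981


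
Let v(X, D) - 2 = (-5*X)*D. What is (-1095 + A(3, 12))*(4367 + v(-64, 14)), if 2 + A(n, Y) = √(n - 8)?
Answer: -9707353 + 8849*I*√5 ≈ -9.7074e+6 + 19787.0*I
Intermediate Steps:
v(X, D) = 2 - 5*D*X (v(X, D) = 2 + (-5*X)*D = 2 - 5*D*X)
A(n, Y) = -2 + √(-8 + n) (A(n, Y) = -2 + √(n - 8) = -2 + √(-8 + n))
(-1095 + A(3, 12))*(4367 + v(-64, 14)) = (-1095 + (-2 + √(-8 + 3)))*(4367 + (2 - 5*14*(-64))) = (-1095 + (-2 + √(-5)))*(4367 + (2 + 4480)) = (-1095 + (-2 + I*√5))*(4367 + 4482) = (-1097 + I*√5)*8849 = -9707353 + 8849*I*√5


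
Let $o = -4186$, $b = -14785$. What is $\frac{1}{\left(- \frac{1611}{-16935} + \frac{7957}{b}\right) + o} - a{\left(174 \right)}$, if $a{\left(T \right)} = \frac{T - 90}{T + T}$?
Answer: $- \frac{489652593523}{2026555288186} \approx -0.24162$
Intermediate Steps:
$a{\left(T \right)} = \frac{-90 + T}{2 T}$
$\frac{1}{\left(- \frac{1611}{-16935} + \frac{7957}{b}\right) + o} - a{\left(174 \right)} = \frac{1}{\left(- \frac{1611}{-16935} + \frac{7957}{-14785}\right) - 4186} - \frac{-90 + 174}{2 \cdot 174} = \frac{1}{\left(\left(-1611\right) \left(- \frac{1}{16935}\right) + 7957 \left(- \frac{1}{14785}\right)\right) - 4186} - \frac{1}{2} \cdot \frac{1}{174} \cdot 84 = \frac{1}{\left(\frac{537}{5645} - \frac{7957}{14785}\right) - 4186} - \frac{7}{29} = \frac{1}{- \frac{7395544}{16692265} - 4186} - \frac{7}{29} = \frac{1}{- \frac{69881216834}{16692265}} - \frac{7}{29} = - \frac{16692265}{69881216834} - \frac{7}{29} = - \frac{489652593523}{2026555288186}$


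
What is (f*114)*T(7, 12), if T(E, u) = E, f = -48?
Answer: -38304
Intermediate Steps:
(f*114)*T(7, 12) = -48*114*7 = -5472*7 = -38304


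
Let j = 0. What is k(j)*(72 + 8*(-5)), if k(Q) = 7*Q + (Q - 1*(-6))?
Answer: 192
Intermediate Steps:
k(Q) = 6 + 8*Q (k(Q) = 7*Q + (Q + 6) = 7*Q + (6 + Q) = 6 + 8*Q)
k(j)*(72 + 8*(-5)) = (6 + 8*0)*(72 + 8*(-5)) = (6 + 0)*(72 - 40) = 6*32 = 192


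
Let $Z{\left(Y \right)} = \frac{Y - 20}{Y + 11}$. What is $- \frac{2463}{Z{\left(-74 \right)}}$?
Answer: $- \frac{155169}{94} \approx -1650.7$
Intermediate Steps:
$Z{\left(Y \right)} = \frac{-20 + Y}{11 + Y}$
$- \frac{2463}{Z{\left(-74 \right)}} = - \frac{2463}{\frac{1}{11 - 74} \left(-20 - 74\right)} = - \frac{2463}{\frac{1}{-63} \left(-94\right)} = - \frac{2463}{\left(- \frac{1}{63}\right) \left(-94\right)} = - \frac{2463}{\frac{94}{63}} = \left(-2463\right) \frac{63}{94} = - \frac{155169}{94}$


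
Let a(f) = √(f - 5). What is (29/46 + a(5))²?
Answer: 841/2116 ≈ 0.39745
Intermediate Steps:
a(f) = √(-5 + f)
(29/46 + a(5))² = (29/46 + √(-5 + 5))² = (29*(1/46) + √0)² = (29/46 + 0)² = (29/46)² = 841/2116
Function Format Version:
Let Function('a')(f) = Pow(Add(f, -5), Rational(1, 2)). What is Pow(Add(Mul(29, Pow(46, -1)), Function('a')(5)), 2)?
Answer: Rational(841, 2116) ≈ 0.39745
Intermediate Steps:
Function('a')(f) = Pow(Add(-5, f), Rational(1, 2))
Pow(Add(Mul(29, Pow(46, -1)), Function('a')(5)), 2) = Pow(Add(Mul(29, Pow(46, -1)), Pow(Add(-5, 5), Rational(1, 2))), 2) = Pow(Add(Mul(29, Rational(1, 46)), Pow(0, Rational(1, 2))), 2) = Pow(Add(Rational(29, 46), 0), 2) = Pow(Rational(29, 46), 2) = Rational(841, 2116)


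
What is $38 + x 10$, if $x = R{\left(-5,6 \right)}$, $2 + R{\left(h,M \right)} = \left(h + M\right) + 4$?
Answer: $68$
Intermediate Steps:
$R{\left(h,M \right)} = 2 + M + h$ ($R{\left(h,M \right)} = -2 + \left(\left(h + M\right) + 4\right) = -2 + \left(\left(M + h\right) + 4\right) = -2 + \left(4 + M + h\right) = 2 + M + h$)
$x = 3$ ($x = 2 + 6 - 5 = 3$)
$38 + x 10 = 38 + 3 \cdot 10 = 38 + 30 = 68$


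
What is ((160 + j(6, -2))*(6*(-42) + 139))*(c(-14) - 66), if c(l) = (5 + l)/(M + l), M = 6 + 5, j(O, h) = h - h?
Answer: 1139040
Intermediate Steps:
j(O, h) = 0
M = 11
c(l) = (5 + l)/(11 + l)
((160 + j(6, -2))*(6*(-42) + 139))*(c(-14) - 66) = ((160 + 0)*(6*(-42) + 139))*((5 - 14)/(11 - 14) - 66) = (160*(-252 + 139))*(-9/(-3) - 66) = (160*(-113))*(-⅓*(-9) - 66) = -18080*(3 - 66) = -18080*(-63) = 1139040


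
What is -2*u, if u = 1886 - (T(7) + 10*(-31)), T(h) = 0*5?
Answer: -4392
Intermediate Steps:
T(h) = 0
u = 2196 (u = 1886 - (0 + 10*(-31)) = 1886 - (0 - 310) = 1886 - 1*(-310) = 1886 + 310 = 2196)
-2*u = -2*2196 = -4392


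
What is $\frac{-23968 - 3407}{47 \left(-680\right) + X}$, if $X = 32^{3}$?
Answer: $- \frac{27375}{808} \approx -33.88$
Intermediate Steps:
$X = 32768$
$\frac{-23968 - 3407}{47 \left(-680\right) + X} = \frac{-23968 - 3407}{47 \left(-680\right) + 32768} = - \frac{27375}{-31960 + 32768} = - \frac{27375}{808}$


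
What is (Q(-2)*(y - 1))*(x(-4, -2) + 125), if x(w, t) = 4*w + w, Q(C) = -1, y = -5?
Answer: 630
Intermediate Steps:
x(w, t) = 5*w
(Q(-2)*(y - 1))*(x(-4, -2) + 125) = (-(-5 - 1))*(5*(-4) + 125) = (-1*(-6))*(-20 + 125) = 6*105 = 630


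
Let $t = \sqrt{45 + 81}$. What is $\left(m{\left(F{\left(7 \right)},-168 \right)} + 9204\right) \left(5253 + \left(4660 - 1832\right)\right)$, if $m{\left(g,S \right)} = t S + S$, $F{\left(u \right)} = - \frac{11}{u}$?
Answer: $73019916 - 4072824 \sqrt{14} \approx 5.7781 \cdot 10^{7}$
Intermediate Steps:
$t = 3 \sqrt{14}$ ($t = \sqrt{126} = 3 \sqrt{14} \approx 11.225$)
$m{\left(g,S \right)} = S + 3 S \sqrt{14}$ ($m{\left(g,S \right)} = 3 \sqrt{14} S + S = 3 S \sqrt{14} + S = S + 3 S \sqrt{14}$)
$\left(m{\left(F{\left(7 \right)},-168 \right)} + 9204\right) \left(5253 + \left(4660 - 1832\right)\right) = \left(- 168 \left(1 + 3 \sqrt{14}\right) + 9204\right) \left(5253 + \left(4660 - 1832\right)\right) = \left(\left(-168 - 504 \sqrt{14}\right) + 9204\right) \left(5253 + 2828\right) = \left(9036 - 504 \sqrt{14}\right) 8081 = 73019916 - 4072824 \sqrt{14}$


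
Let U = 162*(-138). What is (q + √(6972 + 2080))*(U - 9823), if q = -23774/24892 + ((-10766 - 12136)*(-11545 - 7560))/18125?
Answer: -5006538562772129/6445250 - 64358*√2263 ≈ -7.7984e+8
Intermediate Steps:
U = -22356
q = 1089088223357/45116750 (q = -23774*1/24892 - 22902*(-19105)*(1/18125) = -11887/12446 + 437542710*(1/18125) = -11887/12446 + 87508542/3625 = 1089088223357/45116750 ≈ 24139.)
(q + √(6972 + 2080))*(U - 9823) = (1089088223357/45116750 + √(6972 + 2080))*(-22356 - 9823) = (1089088223357/45116750 + √9052)*(-32179) = (1089088223357/45116750 + 2*√2263)*(-32179) = -5006538562772129/6445250 - 64358*√2263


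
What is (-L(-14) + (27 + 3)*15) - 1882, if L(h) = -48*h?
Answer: -2104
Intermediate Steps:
(-L(-14) + (27 + 3)*15) - 1882 = (-(-48)*(-14) + (27 + 3)*15) - 1882 = (-1*672 + 30*15) - 1882 = (-672 + 450) - 1882 = -222 - 1882 = -2104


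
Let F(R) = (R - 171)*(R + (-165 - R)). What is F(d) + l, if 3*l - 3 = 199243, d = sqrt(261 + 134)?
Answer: 283891/3 - 165*sqrt(395) ≈ 91351.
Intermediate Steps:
d = sqrt(395) ≈ 19.875
F(R) = 28215 - 165*R (F(R) = (-171 + R)*(-165) = 28215 - 165*R)
l = 199246/3 (l = 1 + (1/3)*199243 = 1 + 199243/3 = 199246/3 ≈ 66415.)
F(d) + l = (28215 - 165*sqrt(395)) + 199246/3 = 283891/3 - 165*sqrt(395)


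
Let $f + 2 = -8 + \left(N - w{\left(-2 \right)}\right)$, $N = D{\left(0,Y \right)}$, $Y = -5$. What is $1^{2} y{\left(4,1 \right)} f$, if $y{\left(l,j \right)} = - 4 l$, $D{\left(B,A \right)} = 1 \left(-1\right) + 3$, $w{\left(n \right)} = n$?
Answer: $96$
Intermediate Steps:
$D{\left(B,A \right)} = 2$ ($D{\left(B,A \right)} = -1 + 3 = 2$)
$N = 2$
$f = -6$ ($f = -2 + \left(-8 + \left(2 - -2\right)\right) = -2 + \left(-8 + \left(2 + 2\right)\right) = -2 + \left(-8 + 4\right) = -2 - 4 = -6$)
$1^{2} y{\left(4,1 \right)} f = 1^{2} \left(\left(-4\right) 4\right) \left(-6\right) = 1 \left(-16\right) \left(-6\right) = \left(-16\right) \left(-6\right) = 96$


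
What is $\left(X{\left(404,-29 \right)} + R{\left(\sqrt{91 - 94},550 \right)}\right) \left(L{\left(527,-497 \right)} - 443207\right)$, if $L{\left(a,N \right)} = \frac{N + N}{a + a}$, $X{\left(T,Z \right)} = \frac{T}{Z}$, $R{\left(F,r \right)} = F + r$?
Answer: $- \frac{3631088329956}{15283} - \frac{233570586 i \sqrt{3}}{527} \approx -2.3759 \cdot 10^{8} - 7.6766 \cdot 10^{5} i$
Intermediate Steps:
$L{\left(a,N \right)} = \frac{N}{a}$ ($L{\left(a,N \right)} = \frac{2 N}{2 a} = 2 N \frac{1}{2 a} = \frac{N}{a}$)
$\left(X{\left(404,-29 \right)} + R{\left(\sqrt{91 - 94},550 \right)}\right) \left(L{\left(527,-497 \right)} - 443207\right) = \left(\frac{404}{-29} + \left(\sqrt{91 - 94} + 550\right)\right) \left(- \frac{497}{527} - 443207\right) = \left(404 \left(- \frac{1}{29}\right) + \left(\sqrt{-3} + 550\right)\right) \left(\left(-497\right) \frac{1}{527} - 443207\right) = \left(- \frac{404}{29} + \left(i \sqrt{3} + 550\right)\right) \left(- \frac{497}{527} - 443207\right) = \left(- \frac{404}{29} + \left(550 + i \sqrt{3}\right)\right) \left(- \frac{233570586}{527}\right) = \left(\frac{15546}{29} + i \sqrt{3}\right) \left(- \frac{233570586}{527}\right) = - \frac{3631088329956}{15283} - \frac{233570586 i \sqrt{3}}{527}$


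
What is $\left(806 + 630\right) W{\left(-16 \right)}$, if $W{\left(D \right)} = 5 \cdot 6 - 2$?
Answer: $40208$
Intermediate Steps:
$W{\left(D \right)} = 28$ ($W{\left(D \right)} = 30 - 2 = 28$)
$\left(806 + 630\right) W{\left(-16 \right)} = \left(806 + 630\right) 28 = 1436 \cdot 28 = 40208$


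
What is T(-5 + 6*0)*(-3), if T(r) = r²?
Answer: -75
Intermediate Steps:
T(-5 + 6*0)*(-3) = (-5 + 6*0)²*(-3) = (-5 + 0)²*(-3) = (-5)²*(-3) = 25*(-3) = -75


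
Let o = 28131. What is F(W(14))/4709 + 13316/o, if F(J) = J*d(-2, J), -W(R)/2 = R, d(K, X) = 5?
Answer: 58766704/132468879 ≈ 0.44363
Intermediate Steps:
W(R) = -2*R
F(J) = 5*J (F(J) = J*5 = 5*J)
F(W(14))/4709 + 13316/o = (5*(-2*14))/4709 + 13316/28131 = (5*(-28))*(1/4709) + 13316*(1/28131) = -140*1/4709 + 13316/28131 = -140/4709 + 13316/28131 = 58766704/132468879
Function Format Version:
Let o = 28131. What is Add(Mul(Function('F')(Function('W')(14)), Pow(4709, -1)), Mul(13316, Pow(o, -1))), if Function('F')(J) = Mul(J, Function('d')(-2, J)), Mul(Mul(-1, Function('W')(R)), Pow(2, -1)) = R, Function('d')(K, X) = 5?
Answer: Rational(58766704, 132468879) ≈ 0.44363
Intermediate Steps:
Function('W')(R) = Mul(-2, R)
Function('F')(J) = Mul(5, J) (Function('F')(J) = Mul(J, 5) = Mul(5, J))
Add(Mul(Function('F')(Function('W')(14)), Pow(4709, -1)), Mul(13316, Pow(o, -1))) = Add(Mul(Mul(5, Mul(-2, 14)), Pow(4709, -1)), Mul(13316, Pow(28131, -1))) = Add(Mul(Mul(5, -28), Rational(1, 4709)), Mul(13316, Rational(1, 28131))) = Add(Mul(-140, Rational(1, 4709)), Rational(13316, 28131)) = Add(Rational(-140, 4709), Rational(13316, 28131)) = Rational(58766704, 132468879)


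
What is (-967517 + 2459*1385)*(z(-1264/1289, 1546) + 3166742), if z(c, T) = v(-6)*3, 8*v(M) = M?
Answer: 15442277049941/2 ≈ 7.7211e+12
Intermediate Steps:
v(M) = M/8
z(c, T) = -9/4 (z(c, T) = ((⅛)*(-6))*3 = -¾*3 = -9/4)
(-967517 + 2459*1385)*(z(-1264/1289, 1546) + 3166742) = (-967517 + 2459*1385)*(-9/4 + 3166742) = (-967517 + 3405715)*(12666959/4) = 2438198*(12666959/4) = 15442277049941/2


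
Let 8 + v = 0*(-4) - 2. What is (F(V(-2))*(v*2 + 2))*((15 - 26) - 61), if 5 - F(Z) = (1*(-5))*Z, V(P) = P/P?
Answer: 12960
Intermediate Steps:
V(P) = 1
F(Z) = 5 + 5*Z (F(Z) = 5 - 1*(-5)*Z = 5 - (-5)*Z = 5 + 5*Z)
v = -10 (v = -8 + (0*(-4) - 2) = -8 + (0 - 2) = -8 - 2 = -10)
(F(V(-2))*(v*2 + 2))*((15 - 26) - 61) = ((5 + 5*1)*(-10*2 + 2))*((15 - 26) - 61) = ((5 + 5)*(-20 + 2))*(-11 - 61) = (10*(-18))*(-72) = -180*(-72) = 12960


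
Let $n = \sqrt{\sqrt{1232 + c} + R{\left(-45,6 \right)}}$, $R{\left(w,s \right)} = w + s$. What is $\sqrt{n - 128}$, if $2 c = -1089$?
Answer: $\frac{\sqrt{-512 + 2 \sqrt{2} \sqrt{-78 + 5 \sqrt{110}}}}{2} \approx 0.15797 + 11.315 i$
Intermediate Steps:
$c = - \frac{1089}{2}$ ($c = \frac{1}{2} \left(-1089\right) = - \frac{1089}{2} \approx -544.5$)
$R{\left(w,s \right)} = s + w$
$n = \sqrt{-39 + \frac{5 \sqrt{110}}{2}}$ ($n = \sqrt{\sqrt{1232 - \frac{1089}{2}} + \left(6 - 45\right)} = \sqrt{\sqrt{\frac{1375}{2}} - 39} = \sqrt{\frac{5 \sqrt{110}}{2} - 39} = \sqrt{-39 + \frac{5 \sqrt{110}}{2}} \approx 3.5749 i$)
$\sqrt{n - 128} = \sqrt{\frac{\sqrt{-156 + 10 \sqrt{110}}}{2} - 128} = \sqrt{-128 + \frac{\sqrt{-156 + 10 \sqrt{110}}}{2}}$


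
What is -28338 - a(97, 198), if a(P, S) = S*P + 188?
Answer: -47732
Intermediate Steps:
a(P, S) = 188 + P*S (a(P, S) = P*S + 188 = 188 + P*S)
-28338 - a(97, 198) = -28338 - (188 + 97*198) = -28338 - (188 + 19206) = -28338 - 1*19394 = -28338 - 19394 = -47732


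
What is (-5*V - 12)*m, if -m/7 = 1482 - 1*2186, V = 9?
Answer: -280896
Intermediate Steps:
m = 4928 (m = -7*(1482 - 1*2186) = -7*(1482 - 2186) = -7*(-704) = 4928)
(-5*V - 12)*m = (-5*9 - 12)*4928 = (-45 - 12)*4928 = -57*4928 = -280896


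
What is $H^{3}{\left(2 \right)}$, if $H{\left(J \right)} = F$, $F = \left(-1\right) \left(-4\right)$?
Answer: $64$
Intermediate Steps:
$F = 4$
$H{\left(J \right)} = 4$
$H^{3}{\left(2 \right)} = 4^{3} = 64$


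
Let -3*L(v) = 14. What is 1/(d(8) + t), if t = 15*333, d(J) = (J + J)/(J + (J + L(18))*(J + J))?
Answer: 23/114891 ≈ 0.00020019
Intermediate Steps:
L(v) = -14/3 (L(v) = -1/3*14 = -14/3)
d(J) = 2*J/(J + 2*J*(-14/3 + J)) (d(J) = (J + J)/(J + (J - 14/3)*(J + J)) = (2*J)/(J + (-14/3 + J)*(2*J)) = (2*J)/(J + 2*J*(-14/3 + J)) = 2*J/(J + 2*J*(-14/3 + J)))
t = 4995
1/(d(8) + t) = 1/(6/(-25 + 6*8) + 4995) = 1/(6/(-25 + 48) + 4995) = 1/(6/23 + 4995) = 1/(114891/23) = 23/114891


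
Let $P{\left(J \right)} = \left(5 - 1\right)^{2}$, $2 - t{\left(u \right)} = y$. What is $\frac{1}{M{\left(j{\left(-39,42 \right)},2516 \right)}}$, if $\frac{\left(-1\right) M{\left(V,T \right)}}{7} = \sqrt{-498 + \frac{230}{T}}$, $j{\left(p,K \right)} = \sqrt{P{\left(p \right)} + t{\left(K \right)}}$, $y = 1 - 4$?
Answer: $\frac{i \sqrt{787972202}}{4384583} \approx 0.0064022 i$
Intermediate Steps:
$y = -3$ ($y = 1 - 4 = -3$)
$t{\left(u \right)} = 5$ ($t{\left(u \right)} = 2 - -3 = 2 + 3 = 5$)
$P{\left(J \right)} = 16$ ($P{\left(J \right)} = 4^{2} = 16$)
$j{\left(p,K \right)} = \sqrt{21}$ ($j{\left(p,K \right)} = \sqrt{16 + 5} = \sqrt{21}$)
$M{\left(V,T \right)} = - 7 \sqrt{-498 + \frac{230}{T}}$
$\frac{1}{M{\left(j{\left(-39,42 \right)},2516 \right)}} = \frac{1}{\left(-7\right) \sqrt{-498 + \frac{230}{2516}}} = \frac{1}{\left(-7\right) \sqrt{-498 + 230 \cdot \frac{1}{2516}}} = \frac{1}{\left(-7\right) \sqrt{-498 + \frac{115}{1258}}} = \frac{1}{\left(-7\right) \sqrt{- \frac{626369}{1258}}} = \frac{1}{\left(-7\right) \frac{i \sqrt{787972202}}{1258}} = \frac{1}{\left(- \frac{7}{1258}\right) i \sqrt{787972202}} = \frac{i \sqrt{787972202}}{4384583}$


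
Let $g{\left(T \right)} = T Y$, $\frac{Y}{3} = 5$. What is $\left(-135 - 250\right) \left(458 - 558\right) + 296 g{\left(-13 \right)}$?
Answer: $-19220$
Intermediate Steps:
$Y = 15$ ($Y = 3 \cdot 5 = 15$)
$g{\left(T \right)} = 15 T$ ($g{\left(T \right)} = T 15 = 15 T$)
$\left(-135 - 250\right) \left(458 - 558\right) + 296 g{\left(-13 \right)} = \left(-135 - 250\right) \left(458 - 558\right) + 296 \cdot 15 \left(-13\right) = \left(-385\right) \left(-100\right) + 296 \left(-195\right) = 38500 - 57720 = -19220$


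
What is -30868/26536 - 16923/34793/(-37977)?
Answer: -3398873455485/2921909390158 ≈ -1.1632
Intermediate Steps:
-30868/26536 - 16923/34793/(-37977) = -30868*1/26536 - 16923*1/34793*(-1/37977) = -7717/6634 - 16923/34793*(-1/37977) = -7717/6634 + 5641/440444587 = -3398873455485/2921909390158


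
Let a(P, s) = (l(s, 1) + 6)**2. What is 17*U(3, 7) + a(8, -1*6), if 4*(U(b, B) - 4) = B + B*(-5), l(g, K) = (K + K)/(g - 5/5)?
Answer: -899/49 ≈ -18.347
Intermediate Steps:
l(g, K) = 2*K/(-1 + g) (l(g, K) = (2*K)/(g - 5*1/5) = (2*K)/(g - 1) = (2*K)/(-1 + g) = 2*K/(-1 + g))
U(b, B) = 4 - B (U(b, B) = 4 + (B + B*(-5))/4 = 4 + (B - 5*B)/4 = 4 + (-4*B)/4 = 4 - B)
a(P, s) = (6 + 2/(-1 + s))**2 (a(P, s) = (2*1/(-1 + s) + 6)**2 = (2/(-1 + s) + 6)**2 = (6 + 2/(-1 + s))**2)
17*U(3, 7) + a(8, -1*6) = 17*(4 - 1*7) + (6 + 2/(-1 - 1*6))**2 = 17*(4 - 7) + (6 + 2/(-1 - 6))**2 = 17*(-3) + (6 + 2/(-7))**2 = -51 + (6 + 2*(-1/7))**2 = -51 + (6 - 2/7)**2 = -51 + (40/7)**2 = -51 + 1600/49 = -899/49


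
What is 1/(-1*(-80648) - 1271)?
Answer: 1/79377 ≈ 1.2598e-5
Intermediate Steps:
1/(-1*(-80648) - 1271) = 1/(80648 - 1271) = 1/79377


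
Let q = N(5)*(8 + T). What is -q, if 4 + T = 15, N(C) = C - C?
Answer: 0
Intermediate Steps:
N(C) = 0
T = 11 (T = -4 + 15 = 11)
q = 0 (q = 0*(8 + 11) = 0*19 = 0)
-q = -1*0 = 0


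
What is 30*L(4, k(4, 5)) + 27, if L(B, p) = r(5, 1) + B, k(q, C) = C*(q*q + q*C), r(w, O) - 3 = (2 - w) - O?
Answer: 117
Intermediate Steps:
r(w, O) = 5 - O - w (r(w, O) = 3 + ((2 - w) - O) = 3 + (2 - O - w) = 5 - O - w)
k(q, C) = C*(q² + C*q)
L(B, p) = -1 + B (L(B, p) = (5 - 1*1 - 1*5) + B = (5 - 1 - 5) + B = -1 + B)
30*L(4, k(4, 5)) + 27 = 30*(-1 + 4) + 27 = 30*3 + 27 = 90 + 27 = 117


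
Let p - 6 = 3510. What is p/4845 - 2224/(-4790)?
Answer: 920564/773585 ≈ 1.1900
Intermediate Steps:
p = 3516 (p = 6 + 3510 = 3516)
p/4845 - 2224/(-4790) = 3516/4845 - 2224/(-4790) = 3516*(1/4845) - 2224*(-1/4790) = 1172/1615 + 1112/2395 = 920564/773585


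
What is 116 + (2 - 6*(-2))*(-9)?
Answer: -10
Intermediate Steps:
116 + (2 - 6*(-2))*(-9) = 116 + (2 + 12)*(-9) = 116 + 14*(-9) = 116 - 126 = -10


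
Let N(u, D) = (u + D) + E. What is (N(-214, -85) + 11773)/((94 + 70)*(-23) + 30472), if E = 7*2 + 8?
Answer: 958/2225 ≈ 0.43056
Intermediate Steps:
E = 22 (E = 14 + 8 = 22)
N(u, D) = 22 + D + u (N(u, D) = (u + D) + 22 = (D + u) + 22 = 22 + D + u)
(N(-214, -85) + 11773)/((94 + 70)*(-23) + 30472) = ((22 - 85 - 214) + 11773)/((94 + 70)*(-23) + 30472) = (-277 + 11773)/(164*(-23) + 30472) = 11496/(-3772 + 30472) = 11496/26700 = 11496*(1/26700) = 958/2225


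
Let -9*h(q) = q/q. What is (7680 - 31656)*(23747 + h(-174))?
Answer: -569355408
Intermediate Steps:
h(q) = -1/9 (h(q) = -q/(9*q) = -1/9*1 = -1/9)
(7680 - 31656)*(23747 + h(-174)) = (7680 - 31656)*(23747 - 1/9) = -23976*213722/9 = -569355408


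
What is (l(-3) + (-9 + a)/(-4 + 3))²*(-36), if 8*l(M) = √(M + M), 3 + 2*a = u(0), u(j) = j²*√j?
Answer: -31725/8 - 189*I*√6/2 ≈ -3965.6 - 231.48*I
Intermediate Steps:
u(j) = j^(5/2)
a = -3/2 (a = -3/2 + 0^(5/2)/2 = -3/2 + (½)*0 = -3/2 + 0 = -3/2 ≈ -1.5000)
l(M) = √2*√M/8 (l(M) = √(M + M)/8 = √(2*M)/8 = (√2*√M)/8 = √2*√M/8)
(l(-3) + (-9 + a)/(-4 + 3))²*(-36) = (√2*√(-3)/8 + (-9 - 3/2)/(-4 + 3))²*(-36) = (√2*(I*√3)/8 - 21/2/(-1))²*(-36) = (I*√6/8 - 21/2*(-1))²*(-36) = (I*√6/8 + 21/2)²*(-36) = (21/2 + I*√6/8)²*(-36) = -36*(21/2 + I*√6/8)²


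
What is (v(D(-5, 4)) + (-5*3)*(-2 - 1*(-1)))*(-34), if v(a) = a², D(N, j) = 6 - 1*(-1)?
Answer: -2176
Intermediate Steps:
D(N, j) = 7 (D(N, j) = 6 + 1 = 7)
(v(D(-5, 4)) + (-5*3)*(-2 - 1*(-1)))*(-34) = (7² + (-5*3)*(-2 - 1*(-1)))*(-34) = (49 - 15*(-2 + 1))*(-34) = (49 - 15*(-1))*(-34) = (49 + 15)*(-34) = 64*(-34) = -2176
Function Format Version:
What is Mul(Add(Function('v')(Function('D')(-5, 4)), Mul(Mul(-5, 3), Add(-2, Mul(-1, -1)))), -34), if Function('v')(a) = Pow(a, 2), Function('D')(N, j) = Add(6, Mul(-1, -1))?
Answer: -2176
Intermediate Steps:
Function('D')(N, j) = 7 (Function('D')(N, j) = Add(6, 1) = 7)
Mul(Add(Function('v')(Function('D')(-5, 4)), Mul(Mul(-5, 3), Add(-2, Mul(-1, -1)))), -34) = Mul(Add(Pow(7, 2), Mul(Mul(-5, 3), Add(-2, Mul(-1, -1)))), -34) = Mul(Add(49, Mul(-15, Add(-2, 1))), -34) = Mul(Add(49, Mul(-15, -1)), -34) = Mul(Add(49, 15), -34) = Mul(64, -34) = -2176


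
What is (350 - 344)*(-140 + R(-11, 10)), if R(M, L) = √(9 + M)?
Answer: -840 + 6*I*√2 ≈ -840.0 + 8.4853*I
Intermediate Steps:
(350 - 344)*(-140 + R(-11, 10)) = (350 - 344)*(-140 + √(9 - 11)) = 6*(-140 + √(-2)) = 6*(-140 + I*√2) = -840 + 6*I*√2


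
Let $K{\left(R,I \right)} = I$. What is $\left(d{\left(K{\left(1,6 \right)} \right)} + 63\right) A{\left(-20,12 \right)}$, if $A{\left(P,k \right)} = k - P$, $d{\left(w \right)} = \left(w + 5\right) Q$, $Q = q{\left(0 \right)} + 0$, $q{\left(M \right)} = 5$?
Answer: $3776$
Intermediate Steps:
$Q = 5$ ($Q = 5 + 0 = 5$)
$d{\left(w \right)} = 25 + 5 w$ ($d{\left(w \right)} = \left(w + 5\right) 5 = \left(5 + w\right) 5 = 25 + 5 w$)
$\left(d{\left(K{\left(1,6 \right)} \right)} + 63\right) A{\left(-20,12 \right)} = \left(\left(25 + 5 \cdot 6\right) + 63\right) \left(12 - -20\right) = \left(\left(25 + 30\right) + 63\right) \left(12 + 20\right) = \left(55 + 63\right) 32 = 118 \cdot 32 = 3776$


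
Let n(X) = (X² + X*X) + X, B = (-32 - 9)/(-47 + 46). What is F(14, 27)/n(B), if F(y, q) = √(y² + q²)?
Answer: 5*√37/3403 ≈ 0.0089374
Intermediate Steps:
B = 41 (B = -41/(-1) = -41*(-1) = 41)
F(y, q) = √(q² + y²)
n(X) = X + 2*X² (n(X) = (X² + X²) + X = 2*X² + X = X + 2*X²)
F(14, 27)/n(B) = √(27² + 14²)/((41*(1 + 2*41))) = √(729 + 196)/((41*(1 + 82))) = √925/((41*83)) = (5*√37)/3403 = (5*√37)*(1/3403) = 5*√37/3403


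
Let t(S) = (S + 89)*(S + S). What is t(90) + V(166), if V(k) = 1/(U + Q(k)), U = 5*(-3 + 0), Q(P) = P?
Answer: 4865221/151 ≈ 32220.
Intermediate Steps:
U = -15 (U = 5*(-3) = -15)
V(k) = 1/(-15 + k)
t(S) = 2*S*(89 + S) (t(S) = (89 + S)*(2*S) = 2*S*(89 + S))
t(90) + V(166) = 2*90*(89 + 90) + 1/(-15 + 166) = 2*90*179 + 1/151 = 32220 + 1/151 = 4865221/151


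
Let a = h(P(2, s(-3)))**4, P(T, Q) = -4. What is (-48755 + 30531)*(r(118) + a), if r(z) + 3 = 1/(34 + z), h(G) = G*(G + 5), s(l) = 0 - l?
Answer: -87605046/19 ≈ -4.6108e+6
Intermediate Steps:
s(l) = -l
h(G) = G*(5 + G)
a = 256 (a = (-4*(5 - 4))**4 = (-4*1)**4 = (-4)**4 = 256)
r(z) = -3 + 1/(34 + z)
(-48755 + 30531)*(r(118) + a) = (-48755 + 30531)*((-101 - 3*118)/(34 + 118) + 256) = -18224*((-101 - 354)/152 + 256) = -18224*((1/152)*(-455) + 256) = -18224*(-455/152 + 256) = -18224*38457/152 = -87605046/19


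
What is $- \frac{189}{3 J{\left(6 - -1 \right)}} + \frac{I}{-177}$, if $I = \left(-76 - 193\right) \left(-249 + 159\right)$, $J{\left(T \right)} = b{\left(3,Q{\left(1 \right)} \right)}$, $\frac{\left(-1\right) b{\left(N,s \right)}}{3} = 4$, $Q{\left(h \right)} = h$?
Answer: $- \frac{31041}{236} \approx -131.53$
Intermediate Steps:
$b{\left(N,s \right)} = -12$ ($b{\left(N,s \right)} = \left(-3\right) 4 = -12$)
$J{\left(T \right)} = -12$
$I = 24210$ ($I = \left(-269\right) \left(-90\right) = 24210$)
$- \frac{189}{3 J{\left(6 - -1 \right)}} + \frac{I}{-177} = - \frac{189}{3 \left(-12\right)} + \frac{24210}{-177} = - \frac{189}{-36} + 24210 \left(- \frac{1}{177}\right) = \left(-189\right) \left(- \frac{1}{36}\right) - \frac{8070}{59} = \frac{21}{4} - \frac{8070}{59} = - \frac{31041}{236}$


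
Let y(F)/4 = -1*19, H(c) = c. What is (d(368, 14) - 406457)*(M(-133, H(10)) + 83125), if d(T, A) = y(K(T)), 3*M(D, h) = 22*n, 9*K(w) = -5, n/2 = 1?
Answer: -33799018109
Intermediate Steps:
n = 2 (n = 2*1 = 2)
K(w) = -5/9 (K(w) = (⅑)*(-5) = -5/9)
M(D, h) = 44/3 (M(D, h) = (22*2)/3 = (⅓)*44 = 44/3)
y(F) = -76 (y(F) = 4*(-1*19) = 4*(-19) = -76)
d(T, A) = -76
(d(368, 14) - 406457)*(M(-133, H(10)) + 83125) = (-76 - 406457)*(44/3 + 83125) = -406533*249419/3 = -33799018109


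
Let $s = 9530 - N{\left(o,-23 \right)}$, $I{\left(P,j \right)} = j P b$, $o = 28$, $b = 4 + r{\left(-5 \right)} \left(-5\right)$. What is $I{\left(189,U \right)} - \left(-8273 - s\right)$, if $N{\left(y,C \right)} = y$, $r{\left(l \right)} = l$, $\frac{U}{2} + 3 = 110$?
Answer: $1190709$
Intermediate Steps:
$U = 214$ ($U = -6 + 2 \cdot 110 = -6 + 220 = 214$)
$b = 29$ ($b = 4 - -25 = 4 + 25 = 29$)
$I{\left(P,j \right)} = 29 P j$ ($I{\left(P,j \right)} = j P 29 = P j 29 = 29 P j$)
$s = 9502$ ($s = 9530 - 28 = 9502$)
$I{\left(189,U \right)} - \left(-8273 - s\right) = 29 \cdot 189 \cdot 214 - \left(-8273 - 9502\right) = 1172934 - \left(-8273 - 9502\right) = 1172934 - -17775 = 1172934 + 17775 = 1190709$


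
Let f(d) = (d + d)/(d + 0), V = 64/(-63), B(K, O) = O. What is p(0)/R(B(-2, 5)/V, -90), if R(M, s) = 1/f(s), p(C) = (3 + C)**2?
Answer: 18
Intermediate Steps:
V = -64/63 (V = 64*(-1/63) = -64/63 ≈ -1.0159)
f(d) = 2 (f(d) = (2*d)/d = 2)
R(M, s) = 1/2
p(0)/R(B(-2, 5)/V, -90) = (3 + 0)**2/(1/2) = 3**2*2 = 9*2 = 18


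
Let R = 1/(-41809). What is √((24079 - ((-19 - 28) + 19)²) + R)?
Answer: √40719484803086/41809 ≈ 152.63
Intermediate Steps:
R = -1/41809 ≈ -2.3918e-5
√((24079 - ((-19 - 28) + 19)²) + R) = √((24079 - ((-19 - 28) + 19)²) - 1/41809) = √((24079 - (-47 + 19)²) - 1/41809) = √((24079 - 1*(-28)²) - 1/41809) = √((24079 - 1*784) - 1/41809) = √((24079 - 784) - 1/41809) = √(23295 - 1/41809) = √(973940654/41809) = √40719484803086/41809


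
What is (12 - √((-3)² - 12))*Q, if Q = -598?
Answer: -7176 + 598*I*√3 ≈ -7176.0 + 1035.8*I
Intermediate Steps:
(12 - √((-3)² - 12))*Q = (12 - √((-3)² - 12))*(-598) = (12 - √(9 - 12))*(-598) = (12 - √(-3))*(-598) = (12 - I*√3)*(-598) = -7176 + 598*I*√3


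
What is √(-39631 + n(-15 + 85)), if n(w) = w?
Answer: I*√39561 ≈ 198.9*I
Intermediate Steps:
√(-39631 + n(-15 + 85)) = √(-39631 + (-15 + 85)) = √(-39631 + 70) = √(-39561) = I*√39561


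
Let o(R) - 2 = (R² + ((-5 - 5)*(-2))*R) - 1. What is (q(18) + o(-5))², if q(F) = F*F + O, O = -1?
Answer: 62001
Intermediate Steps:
q(F) = -1 + F² (q(F) = F*F - 1 = F² - 1 = -1 + F²)
o(R) = 1 + R² + 20*R (o(R) = 2 + ((R² + ((-5 - 5)*(-2))*R) - 1) = 2 + ((R² + (-10*(-2))*R) - 1) = 2 + ((R² + 20*R) - 1) = 2 + (-1 + R² + 20*R) = 1 + R² + 20*R)
(q(18) + o(-5))² = ((-1 + 18²) + (1 + (-5)² + 20*(-5)))² = ((-1 + 324) + (1 + 25 - 100))² = (323 - 74)² = 249² = 62001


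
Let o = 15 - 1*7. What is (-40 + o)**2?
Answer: 1024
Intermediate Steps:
o = 8 (o = 15 - 7 = 8)
(-40 + o)**2 = (-40 + 8)**2 = (-32)**2 = 1024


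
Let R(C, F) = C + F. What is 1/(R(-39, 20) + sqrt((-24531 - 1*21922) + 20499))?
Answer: -1/1385 - I*sqrt(25954)/26315 ≈ -0.00072202 - 0.0061221*I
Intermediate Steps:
1/(R(-39, 20) + sqrt((-24531 - 1*21922) + 20499)) = 1/((-39 + 20) + sqrt((-24531 - 1*21922) + 20499)) = 1/(-19 + sqrt((-24531 - 21922) + 20499)) = 1/(-19 + sqrt(-46453 + 20499)) = 1/(-19 + sqrt(-25954)) = 1/(-19 + I*sqrt(25954))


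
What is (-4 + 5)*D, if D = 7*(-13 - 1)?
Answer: -98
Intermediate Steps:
D = -98 (D = 7*(-14) = -98)
(-4 + 5)*D = (-4 + 5)*(-98) = 1*(-98) = -98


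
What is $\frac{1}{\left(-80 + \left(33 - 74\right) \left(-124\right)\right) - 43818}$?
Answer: $- \frac{1}{38814} \approx -2.5764 \cdot 10^{-5}$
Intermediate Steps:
$\frac{1}{\left(-80 + \left(33 - 74\right) \left(-124\right)\right) - 43818} = \frac{1}{\left(-80 - -5084\right) - 43818} = \frac{1}{\left(-80 + 5084\right) - 43818} = \frac{1}{5004 - 43818} = \frac{1}{-38814} = - \frac{1}{38814}$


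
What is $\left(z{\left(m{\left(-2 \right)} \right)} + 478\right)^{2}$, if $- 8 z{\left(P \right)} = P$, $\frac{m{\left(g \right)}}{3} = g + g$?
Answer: $\frac{919681}{4} \approx 2.2992 \cdot 10^{5}$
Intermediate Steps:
$m{\left(g \right)} = 6 g$ ($m{\left(g \right)} = 3 \left(g + g\right) = 3 \cdot 2 g = 6 g$)
$z{\left(P \right)} = - \frac{P}{8}$
$\left(z{\left(m{\left(-2 \right)} \right)} + 478\right)^{2} = \left(- \frac{6 \left(-2\right)}{8} + 478\right)^{2} = \left(\left(- \frac{1}{8}\right) \left(-12\right) + 478\right)^{2} = \left(\frac{3}{2} + 478\right)^{2} = \left(\frac{959}{2}\right)^{2} = \frac{919681}{4}$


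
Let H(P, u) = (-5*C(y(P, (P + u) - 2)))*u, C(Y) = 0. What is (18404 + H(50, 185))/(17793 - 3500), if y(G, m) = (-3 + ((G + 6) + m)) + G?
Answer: 18404/14293 ≈ 1.2876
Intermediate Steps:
y(G, m) = 3 + m + 2*G (y(G, m) = (-3 + ((6 + G) + m)) + G = (-3 + (6 + G + m)) + G = (3 + G + m) + G = 3 + m + 2*G)
H(P, u) = 0 (H(P, u) = (-5*0)*u = 0*u = 0)
(18404 + H(50, 185))/(17793 - 3500) = (18404 + 0)/(17793 - 3500) = 18404/14293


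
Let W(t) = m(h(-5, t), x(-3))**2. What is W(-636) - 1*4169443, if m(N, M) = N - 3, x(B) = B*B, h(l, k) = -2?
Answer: -4169418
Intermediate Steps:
x(B) = B**2
m(N, M) = -3 + N
W(t) = 25 (W(t) = (-3 - 2)**2 = (-5)**2 = 25)
W(-636) - 1*4169443 = 25 - 1*4169443 = 25 - 4169443 = -4169418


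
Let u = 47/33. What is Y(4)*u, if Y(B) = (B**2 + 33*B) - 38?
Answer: 470/3 ≈ 156.67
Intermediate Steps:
Y(B) = -38 + B**2 + 33*B
u = 47/33 (u = 47*(1/33) = 47/33 ≈ 1.4242)
Y(4)*u = (-38 + 4**2 + 33*4)*(47/33) = (-38 + 16 + 132)*(47/33) = 110*(47/33) = 470/3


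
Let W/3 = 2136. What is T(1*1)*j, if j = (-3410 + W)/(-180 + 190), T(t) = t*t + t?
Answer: 2998/5 ≈ 599.60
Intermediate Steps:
W = 6408 (W = 3*2136 = 6408)
T(t) = t + t² (T(t) = t² + t = t + t²)
j = 1499/5 (j = (-3410 + 6408)/(-180 + 190) = 2998/10 = 2998*(⅒) = 1499/5 ≈ 299.80)
T(1*1)*j = ((1*1)*(1 + 1*1))*(1499/5) = (1*(1 + 1))*(1499/5) = (1*2)*(1499/5) = 2*(1499/5) = 2998/5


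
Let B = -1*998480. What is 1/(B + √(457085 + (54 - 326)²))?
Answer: -142640/142423111333 - 11*√4389/996961779331 ≈ -1.0023e-6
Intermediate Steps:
B = -998480
1/(B + √(457085 + (54 - 326)²)) = 1/(-998480 + √(457085 + (54 - 326)²)) = 1/(-998480 + √(457085 + (-272)²)) = 1/(-998480 + √(457085 + 73984)) = 1/(-998480 + √531069) = 1/(-998480 + 11*√4389)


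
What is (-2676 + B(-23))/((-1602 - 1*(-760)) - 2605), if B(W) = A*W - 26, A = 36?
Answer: 3530/3447 ≈ 1.0241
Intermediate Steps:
B(W) = -26 + 36*W (B(W) = 36*W - 26 = -26 + 36*W)
(-2676 + B(-23))/((-1602 - 1*(-760)) - 2605) = (-2676 + (-26 + 36*(-23)))/((-1602 - 1*(-760)) - 2605) = (-2676 + (-26 - 828))/((-1602 + 760) - 2605) = (-2676 - 854)/(-842 - 2605) = -3530/(-3447) = -3530*(-1/3447) = 3530/3447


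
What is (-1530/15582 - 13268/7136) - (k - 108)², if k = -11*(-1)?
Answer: -43601417801/4633048 ≈ -9411.0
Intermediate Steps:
k = 11
(-1530/15582 - 13268/7136) - (k - 108)² = (-1530/15582 - 13268/7136) - (11 - 108)² = (-1530*1/15582 - 13268*1/7136) - 1*(-97)² = (-255/2597 - 3317/1784) - 1*9409 = -9069169/4633048 - 9409 = -43601417801/4633048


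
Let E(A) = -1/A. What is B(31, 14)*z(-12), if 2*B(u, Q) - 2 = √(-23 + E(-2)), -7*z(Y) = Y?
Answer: 12/7 + 9*I*√10/7 ≈ 1.7143 + 4.0658*I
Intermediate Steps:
z(Y) = -Y/7
B(u, Q) = 1 + 3*I*√10/4 (B(u, Q) = 1 + √(-23 - 1/(-2))/2 = 1 + √(-23 - 1*(-½))/2 = 1 + √(-23 + ½)/2 = 1 + √(-45/2)/2 = 1 + (3*I*√10/2)/2 = 1 + 3*I*√10/4)
B(31, 14)*z(-12) = (1 + 3*I*√10/4)*(-⅐*(-12)) = (1 + 3*I*√10/4)*(12/7) = 12/7 + 9*I*√10/7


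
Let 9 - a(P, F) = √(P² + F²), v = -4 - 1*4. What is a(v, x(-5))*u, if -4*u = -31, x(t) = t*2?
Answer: 279/4 - 31*√41/2 ≈ -29.498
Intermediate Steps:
x(t) = 2*t
u = 31/4 (u = -¼*(-31) = 31/4 ≈ 7.7500)
v = -8 (v = -4 - 4 = -8)
a(P, F) = 9 - √(F² + P²) (a(P, F) = 9 - √(P² + F²) = 9 - √(F² + P²))
a(v, x(-5))*u = (9 - √((2*(-5))² + (-8)²))*(31/4) = (9 - √((-10)² + 64))*(31/4) = (9 - √(100 + 64))*(31/4) = (9 - √164)*(31/4) = (9 - 2*√41)*(31/4) = 279/4 - 31*√41/2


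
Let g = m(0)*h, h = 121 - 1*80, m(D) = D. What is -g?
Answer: 0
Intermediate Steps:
h = 41 (h = 121 - 80 = 41)
g = 0 (g = 0*41 = 0)
-g = -1*0 = 0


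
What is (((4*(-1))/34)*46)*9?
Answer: -828/17 ≈ -48.706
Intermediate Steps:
(((4*(-1))/34)*46)*9 = (-4*1/34*46)*9 = -2/17*46*9 = -92/17*9 = -828/17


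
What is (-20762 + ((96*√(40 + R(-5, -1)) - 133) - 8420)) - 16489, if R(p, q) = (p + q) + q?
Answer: -45804 + 96*√33 ≈ -45253.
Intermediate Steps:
R(p, q) = p + 2*q
(-20762 + ((96*√(40 + R(-5, -1)) - 133) - 8420)) - 16489 = (-20762 + ((96*√(40 + (-5 + 2*(-1))) - 133) - 8420)) - 16489 = (-20762 + ((96*√(40 + (-5 - 2)) - 133) - 8420)) - 16489 = (-20762 + ((96*√(40 - 7) - 133) - 8420)) - 16489 = (-20762 + ((96*√33 - 133) - 8420)) - 16489 = (-20762 + ((-133 + 96*√33) - 8420)) - 16489 = (-20762 + (-8553 + 96*√33)) - 16489 = (-29315 + 96*√33) - 16489 = -45804 + 96*√33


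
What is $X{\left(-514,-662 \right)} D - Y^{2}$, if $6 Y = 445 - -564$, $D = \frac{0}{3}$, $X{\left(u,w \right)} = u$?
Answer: $- \frac{1018081}{36} \approx -28280.0$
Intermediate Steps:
$D = 0$ ($D = 0 \cdot \frac{1}{3} = 0$)
$Y = \frac{1009}{6}$ ($Y = \frac{445 - -564}{6} = \frac{445 + 564}{6} = \frac{1}{6} \cdot 1009 = \frac{1009}{6} \approx 168.17$)
$X{\left(-514,-662 \right)} D - Y^{2} = \left(-514\right) 0 - \left(\frac{1009}{6}\right)^{2} = 0 - \frac{1018081}{36} = - \frac{1018081}{36}$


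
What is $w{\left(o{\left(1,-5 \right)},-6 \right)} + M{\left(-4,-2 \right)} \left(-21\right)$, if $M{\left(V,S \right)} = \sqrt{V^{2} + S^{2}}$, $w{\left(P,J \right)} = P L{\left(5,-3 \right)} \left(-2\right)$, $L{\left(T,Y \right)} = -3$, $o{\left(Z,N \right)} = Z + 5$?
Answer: $36 - 42 \sqrt{5} \approx -57.915$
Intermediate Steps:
$o{\left(Z,N \right)} = 5 + Z$
$w{\left(P,J \right)} = 6 P$ ($w{\left(P,J \right)} = P \left(-3\right) \left(-2\right) = - 3 P \left(-2\right) = 6 P$)
$M{\left(V,S \right)} = \sqrt{S^{2} + V^{2}}$
$w{\left(o{\left(1,-5 \right)},-6 \right)} + M{\left(-4,-2 \right)} \left(-21\right) = 6 \left(5 + 1\right) + \sqrt{\left(-2\right)^{2} + \left(-4\right)^{2}} \left(-21\right) = 6 \cdot 6 + \sqrt{4 + 16} \left(-21\right) = 36 + \sqrt{20} \left(-21\right) = 36 + 2 \sqrt{5} \left(-21\right) = 36 - 42 \sqrt{5}$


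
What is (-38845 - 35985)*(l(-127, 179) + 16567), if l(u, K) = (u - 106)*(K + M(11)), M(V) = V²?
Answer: 3990908390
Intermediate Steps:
l(u, K) = (-106 + u)*(121 + K) (l(u, K) = (u - 106)*(K + 11²) = (-106 + u)*(K + 121) = (-106 + u)*(121 + K))
(-38845 - 35985)*(l(-127, 179) + 16567) = (-38845 - 35985)*((-12826 - 106*179 + 121*(-127) + 179*(-127)) + 16567) = -74830*((-12826 - 18974 - 15367 - 22733) + 16567) = -74830*(-69900 + 16567) = -74830*(-53333) = 3990908390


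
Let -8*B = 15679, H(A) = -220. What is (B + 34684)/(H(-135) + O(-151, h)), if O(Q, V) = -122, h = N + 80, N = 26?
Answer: -261793/2736 ≈ -95.685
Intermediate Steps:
h = 106 (h = 26 + 80 = 106)
B = -15679/8 (B = -⅛*15679 = -15679/8 ≈ -1959.9)
(B + 34684)/(H(-135) + O(-151, h)) = (-15679/8 + 34684)/(-220 - 122) = (261793/8)/(-342) = (261793/8)*(-1/342) = -261793/2736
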